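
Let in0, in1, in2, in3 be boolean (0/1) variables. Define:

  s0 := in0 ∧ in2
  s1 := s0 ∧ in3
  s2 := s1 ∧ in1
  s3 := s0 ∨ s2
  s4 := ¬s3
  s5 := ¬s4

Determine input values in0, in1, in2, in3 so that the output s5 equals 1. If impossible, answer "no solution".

in0=1, in1=1, in2=1, in3=0

Check with in0=1, in1=1, in2=1, in3=0:
s0 = in0 ∧ in2 = 1 ∧ 1 = 1
s1 = s0 ∧ in3 = 1 ∧ 0 = 0
s2 = s1 ∧ in1 = 0 ∧ 1 = 0
s3 = s0 ∨ s2 = 1 ∨ 0 = 1
s4 = ¬s3 = ¬1 = 0
s5 = ¬s4 = ¬0 = 1
So s5 = 1 as required.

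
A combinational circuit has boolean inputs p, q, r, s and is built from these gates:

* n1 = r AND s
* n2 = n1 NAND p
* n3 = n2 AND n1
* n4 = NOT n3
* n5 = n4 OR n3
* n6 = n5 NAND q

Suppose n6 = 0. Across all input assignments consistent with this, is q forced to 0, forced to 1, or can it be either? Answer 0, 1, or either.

n6 = n5 NAND q must be 0, so both n5 = 1 and q = 1.
n5 = n4 OR n3 must be 1, so at least one of n4, n3 is 1.
Every assignment with n6 = 0 has q = 1; there are 8 such assignment(s).

1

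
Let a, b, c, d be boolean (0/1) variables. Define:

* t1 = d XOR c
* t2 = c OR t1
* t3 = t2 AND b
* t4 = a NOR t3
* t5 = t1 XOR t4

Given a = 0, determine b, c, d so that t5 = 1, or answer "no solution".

Check with a = 0 and b=1, c=0, d=1:
t1 = d XOR c = 1 XOR 0 = 1
t2 = c OR t1 = 0 OR 1 = 1
t3 = t2 AND b = 1 AND 1 = 1
t4 = a NOR t3 = 0 NOR 1 = 0
t5 = t1 XOR t4 = 1 XOR 0 = 1
So t5 = 1.

b=1, c=0, d=1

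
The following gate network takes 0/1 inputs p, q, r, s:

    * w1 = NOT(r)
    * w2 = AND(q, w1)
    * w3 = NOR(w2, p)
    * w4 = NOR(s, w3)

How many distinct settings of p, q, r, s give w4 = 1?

w4 = NOR(s, w3) must be 1, so both s = 0 and w3 = 0.
w3 = NOR(w2, p) must be 0, so at least one of w2, p is 1.
Enumerating the 16 input combinations, 5 give w4 = 1 and 11 give w4 = 0.

5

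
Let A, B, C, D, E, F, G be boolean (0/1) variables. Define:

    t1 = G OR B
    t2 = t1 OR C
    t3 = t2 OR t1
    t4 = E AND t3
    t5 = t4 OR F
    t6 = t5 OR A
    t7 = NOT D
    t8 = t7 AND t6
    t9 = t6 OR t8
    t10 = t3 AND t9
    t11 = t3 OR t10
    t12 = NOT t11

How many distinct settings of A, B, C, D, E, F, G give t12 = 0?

112

t12 = NOT t11 must be 0, so t11 = 1.
Enumerating the 128 input combinations, 112 give t12 = 0 and 16 give t12 = 1.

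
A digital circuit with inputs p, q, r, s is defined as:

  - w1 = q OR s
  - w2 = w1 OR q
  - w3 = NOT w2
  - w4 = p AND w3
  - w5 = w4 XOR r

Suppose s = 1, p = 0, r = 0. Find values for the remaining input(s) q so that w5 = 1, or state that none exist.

no solution exists

With s = 1, p = 0, r = 0 fixed, none of the 2 settings of q give w5 = 1.
For example, with q=0:
w1 = q OR s = 0 OR 1 = 1
w2 = w1 OR q = 1 OR 0 = 1
w3 = NOT w2 = NOT 1 = 0
w4 = p AND w3 = 0 AND 0 = 0
w5 = w4 XOR r = 0 XOR 0 = 0
giving w5 = 0 ≠ 1.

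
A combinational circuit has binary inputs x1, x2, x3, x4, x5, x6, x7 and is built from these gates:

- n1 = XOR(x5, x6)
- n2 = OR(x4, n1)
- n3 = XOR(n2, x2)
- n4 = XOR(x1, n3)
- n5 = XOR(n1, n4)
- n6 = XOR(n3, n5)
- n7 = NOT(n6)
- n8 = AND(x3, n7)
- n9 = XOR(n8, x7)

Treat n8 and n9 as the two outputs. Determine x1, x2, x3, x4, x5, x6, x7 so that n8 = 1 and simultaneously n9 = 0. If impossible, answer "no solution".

Check with x1=1, x2=1, x3=1, x4=0, x5=1, x6=0, x7=1:
n1 = XOR(x5, x6) = XOR(1, 0) = 1
n2 = OR(x4, n1) = OR(0, 1) = 1
n3 = XOR(n2, x2) = XOR(1, 1) = 0
n4 = XOR(x1, n3) = XOR(1, 0) = 1
n5 = XOR(n1, n4) = XOR(1, 1) = 0
n6 = XOR(n3, n5) = XOR(0, 0) = 0
n7 = NOT(n6) = NOT 0 = 1
n8 = AND(x3, n7) = AND(1, 1) = 1
n9 = XOR(n8, x7) = XOR(1, 1) = 0
So n8 = 1 and n9 = 0.

x1=1, x2=1, x3=1, x4=0, x5=1, x6=0, x7=1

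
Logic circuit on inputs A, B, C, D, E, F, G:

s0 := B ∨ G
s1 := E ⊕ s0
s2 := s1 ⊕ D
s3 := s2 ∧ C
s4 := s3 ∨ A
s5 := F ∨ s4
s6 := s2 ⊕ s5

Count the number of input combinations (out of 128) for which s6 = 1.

56

s6 = s2 ⊕ s5 must be 1, so s2 and s5 differ.
Enumerating the 128 input combinations, 56 give s6 = 1 and 72 give s6 = 0.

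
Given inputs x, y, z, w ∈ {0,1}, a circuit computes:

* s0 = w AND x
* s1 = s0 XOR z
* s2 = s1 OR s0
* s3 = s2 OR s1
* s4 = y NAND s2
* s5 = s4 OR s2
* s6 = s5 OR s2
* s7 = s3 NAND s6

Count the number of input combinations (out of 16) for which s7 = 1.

6

s7 = s3 NAND s6 must be 1, so at least one of s3, s6 is 0.
Satisfying assignments:
  x=0, y=0, z=0, w=0
  x=0, y=0, z=0, w=1
  x=0, y=1, z=0, w=0
  x=0, y=1, z=0, w=1
  x=1, y=0, z=0, w=0
  x=1, y=1, z=0, w=0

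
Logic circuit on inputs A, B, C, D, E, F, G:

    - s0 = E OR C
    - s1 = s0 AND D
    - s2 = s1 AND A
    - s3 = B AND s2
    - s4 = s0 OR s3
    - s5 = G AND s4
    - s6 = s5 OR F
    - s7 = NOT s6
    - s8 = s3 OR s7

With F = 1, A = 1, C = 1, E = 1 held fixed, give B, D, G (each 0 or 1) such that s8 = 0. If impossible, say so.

s8 = s3 OR s7 must be 0, so both s3 = 0 and s7 = 0.
Check with F = 1, A = 1, C = 1, E = 1 and B=0, D=1, G=1:
s0 = E OR C = 1 OR 1 = 1
s1 = s0 AND D = 1 AND 1 = 1
s2 = s1 AND A = 1 AND 1 = 1
s3 = B AND s2 = 0 AND 1 = 0
s4 = s0 OR s3 = 1 OR 0 = 1
s5 = G AND s4 = 1 AND 1 = 1
s6 = s5 OR F = 1 OR 1 = 1
s7 = NOT s6 = NOT 1 = 0
s8 = s3 OR s7 = 0 OR 0 = 0
So s8 = 0.

B=0 D=1 G=1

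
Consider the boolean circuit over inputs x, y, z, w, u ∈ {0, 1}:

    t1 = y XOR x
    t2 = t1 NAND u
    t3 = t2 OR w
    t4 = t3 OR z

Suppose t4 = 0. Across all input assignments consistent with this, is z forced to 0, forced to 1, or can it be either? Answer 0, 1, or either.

t4 = t3 OR z must be 0, so both t3 = 0 and z = 0.
t3 = t2 OR w must be 0, so both t2 = 0 and w = 0.
t2 = t1 NAND u must be 0, so both t1 = 1 and u = 1.
Every assignment with t4 = 0 has z = 0; there are 2 such assignment(s).
  x=0, y=1, z=0, w=0, u=1
  x=1, y=0, z=0, w=0, u=1

0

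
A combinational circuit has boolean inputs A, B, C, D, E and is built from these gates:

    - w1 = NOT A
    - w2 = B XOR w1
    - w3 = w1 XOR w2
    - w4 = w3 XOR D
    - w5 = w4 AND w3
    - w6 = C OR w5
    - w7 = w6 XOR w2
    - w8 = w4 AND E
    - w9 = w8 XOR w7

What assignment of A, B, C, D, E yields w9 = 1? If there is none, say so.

A=1 B=1 C=0 D=1 E=0

Check with A=1 B=1 C=0 D=1 E=0:
w1 = NOT A = NOT 1 = 0
w2 = B XOR w1 = 1 XOR 0 = 1
w3 = w1 XOR w2 = 0 XOR 1 = 1
w4 = w3 XOR D = 1 XOR 1 = 0
w5 = w4 AND w3 = 0 AND 1 = 0
w6 = C OR w5 = 0 OR 0 = 0
w7 = w6 XOR w2 = 0 XOR 1 = 1
w8 = w4 AND E = 0 AND 0 = 0
w9 = w8 XOR w7 = 0 XOR 1 = 1
So w9 = 1 as required.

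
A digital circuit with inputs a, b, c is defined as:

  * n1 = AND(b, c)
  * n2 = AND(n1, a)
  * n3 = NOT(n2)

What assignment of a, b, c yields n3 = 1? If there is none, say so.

n3 = NOT(n2) must be 1, so n2 = 0.
Check with a=1, b=0, c=1:
n1 = AND(b, c) = AND(0, 1) = 0
n2 = AND(n1, a) = AND(0, 1) = 0
n3 = NOT(n2) = NOT 0 = 1
So n3 = 1 as required.

a=1, b=0, c=1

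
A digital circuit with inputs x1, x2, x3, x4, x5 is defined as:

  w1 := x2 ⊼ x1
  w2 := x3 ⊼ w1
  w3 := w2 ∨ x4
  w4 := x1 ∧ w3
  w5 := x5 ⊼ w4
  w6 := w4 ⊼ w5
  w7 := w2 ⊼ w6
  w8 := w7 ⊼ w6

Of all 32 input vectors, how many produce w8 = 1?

w8 = w7 ⊼ w6 must be 1, so at least one of w7, w6 is 0.
Enumerating the 32 input combinations, 21 give w8 = 1 and 11 give w8 = 0.

21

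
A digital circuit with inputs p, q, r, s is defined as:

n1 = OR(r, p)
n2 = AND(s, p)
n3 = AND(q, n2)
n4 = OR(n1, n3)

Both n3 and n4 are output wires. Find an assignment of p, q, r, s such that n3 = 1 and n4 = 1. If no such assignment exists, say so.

Check with p=1 q=1 r=1 s=1:
n1 = OR(r, p) = OR(1, 1) = 1
n2 = AND(s, p) = AND(1, 1) = 1
n3 = AND(q, n2) = AND(1, 1) = 1
n4 = OR(n1, n3) = OR(1, 1) = 1
So n3 = 1 and n4 = 1.

p=1 q=1 r=1 s=1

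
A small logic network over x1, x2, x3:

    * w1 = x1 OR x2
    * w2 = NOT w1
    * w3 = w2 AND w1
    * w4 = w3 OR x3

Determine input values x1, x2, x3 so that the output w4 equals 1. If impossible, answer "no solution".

w4 = w3 OR x3 must be 1, so at least one of w3, x3 is 1.
Check with x1=0 x2=1 x3=1:
w1 = x1 OR x2 = 0 OR 1 = 1
w2 = NOT w1 = NOT 1 = 0
w3 = w2 AND w1 = 0 AND 1 = 0
w4 = w3 OR x3 = 0 OR 1 = 1
So w4 = 1 as required.

x1=0 x2=1 x3=1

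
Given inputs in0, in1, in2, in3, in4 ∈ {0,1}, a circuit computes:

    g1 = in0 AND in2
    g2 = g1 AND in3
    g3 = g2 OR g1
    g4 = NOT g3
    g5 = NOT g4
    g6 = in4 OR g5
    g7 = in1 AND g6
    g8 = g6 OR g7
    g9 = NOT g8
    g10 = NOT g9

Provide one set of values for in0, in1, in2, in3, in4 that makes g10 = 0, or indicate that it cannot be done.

in0=0 in1=0 in2=1 in3=0 in4=0

g10 = NOT g9 must be 0, so g9 = 1.
g9 = NOT g8 must be 1, so g8 = 0.
Check with in0=0 in1=0 in2=1 in3=0 in4=0:
g1 = in0 AND in2 = 0 AND 1 = 0
g2 = g1 AND in3 = 0 AND 0 = 0
g3 = g2 OR g1 = 0 OR 0 = 0
g4 = NOT g3 = NOT 0 = 1
g5 = NOT g4 = NOT 1 = 0
g6 = in4 OR g5 = 0 OR 0 = 0
g7 = in1 AND g6 = 0 AND 0 = 0
g8 = g6 OR g7 = 0 OR 0 = 0
g9 = NOT g8 = NOT 0 = 1
g10 = NOT g9 = NOT 1 = 0
So g10 = 0 as required.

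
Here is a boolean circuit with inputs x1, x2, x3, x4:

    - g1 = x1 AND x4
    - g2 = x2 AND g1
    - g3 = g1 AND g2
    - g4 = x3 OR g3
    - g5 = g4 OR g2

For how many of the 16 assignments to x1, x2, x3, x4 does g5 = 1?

g5 = g4 OR g2 must be 1, so at least one of g4, g2 is 1.
Enumerating the 16 input combinations, 9 give g5 = 1 and 7 give g5 = 0.

9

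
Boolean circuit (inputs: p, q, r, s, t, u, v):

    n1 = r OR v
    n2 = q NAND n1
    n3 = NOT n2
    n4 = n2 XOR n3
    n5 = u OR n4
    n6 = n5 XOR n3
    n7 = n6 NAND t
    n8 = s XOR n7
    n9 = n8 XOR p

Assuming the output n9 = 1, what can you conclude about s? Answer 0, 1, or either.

Both values of s occur among assignments with n9 = 1:
  s=0: p=0, q=0, r=0, s=0, t=0, u=0, v=0
  s=1: p=0, q=0, r=0, s=1, t=1, u=0, v=0

either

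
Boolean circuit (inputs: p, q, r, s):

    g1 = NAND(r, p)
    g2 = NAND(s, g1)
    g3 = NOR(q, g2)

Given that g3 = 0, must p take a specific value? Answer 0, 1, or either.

Both values of p occur among assignments with g3 = 0:
  p=0: p=0, q=0, r=0, s=0
  p=1: p=1, q=0, r=0, s=0

either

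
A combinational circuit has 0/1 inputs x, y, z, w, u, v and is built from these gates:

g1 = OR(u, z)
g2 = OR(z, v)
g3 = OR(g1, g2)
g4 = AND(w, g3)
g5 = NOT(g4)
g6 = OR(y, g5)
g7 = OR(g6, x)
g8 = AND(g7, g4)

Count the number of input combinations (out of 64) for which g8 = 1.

g8 = AND(g7, g4) must be 1, so both g7 = 1 and g4 = 1.
Enumerating the 64 input combinations, 21 give g8 = 1 and 43 give g8 = 0.

21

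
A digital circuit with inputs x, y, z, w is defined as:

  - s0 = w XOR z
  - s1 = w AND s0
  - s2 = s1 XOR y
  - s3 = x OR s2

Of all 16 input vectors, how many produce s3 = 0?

s3 = x OR s2 must be 0, so both x = 0 and s2 = 0.
s2 = s1 XOR y must be 0, so s1 and y are equal.
Satisfying assignments:
  x=0, y=0, z=0, w=0
  x=0, y=0, z=1, w=0
  x=0, y=0, z=1, w=1
  x=0, y=1, z=0, w=1

4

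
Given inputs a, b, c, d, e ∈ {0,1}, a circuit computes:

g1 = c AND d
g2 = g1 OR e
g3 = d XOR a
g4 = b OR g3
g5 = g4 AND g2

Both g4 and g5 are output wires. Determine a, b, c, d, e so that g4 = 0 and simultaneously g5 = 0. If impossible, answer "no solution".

a=1 b=0 c=1 d=1 e=0

Check with a=1 b=0 c=1 d=1 e=0:
g1 = c AND d = 1 AND 1 = 1
g2 = g1 OR e = 1 OR 0 = 1
g3 = d XOR a = 1 XOR 1 = 0
g4 = b OR g3 = 0 OR 0 = 0
g5 = g4 AND g2 = 0 AND 1 = 0
So g4 = 0 and g5 = 0.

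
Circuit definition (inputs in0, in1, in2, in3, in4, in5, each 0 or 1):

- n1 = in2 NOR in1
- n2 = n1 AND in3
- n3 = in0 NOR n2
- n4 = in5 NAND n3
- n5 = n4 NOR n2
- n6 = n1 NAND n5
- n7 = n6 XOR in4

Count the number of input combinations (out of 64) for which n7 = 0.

32

n7 = n6 XOR in4 must be 0, so n6 and in4 are equal.
Enumerating the 64 input combinations, 32 give n7 = 0 and 32 give n7 = 1.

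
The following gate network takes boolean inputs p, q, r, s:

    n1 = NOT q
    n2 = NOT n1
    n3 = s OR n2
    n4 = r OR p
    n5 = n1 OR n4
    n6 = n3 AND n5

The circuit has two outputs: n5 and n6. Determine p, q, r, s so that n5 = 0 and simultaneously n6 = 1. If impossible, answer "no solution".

Across all 16 input combinations, none give both n5 = 0 and n6 = 1.

no solution exists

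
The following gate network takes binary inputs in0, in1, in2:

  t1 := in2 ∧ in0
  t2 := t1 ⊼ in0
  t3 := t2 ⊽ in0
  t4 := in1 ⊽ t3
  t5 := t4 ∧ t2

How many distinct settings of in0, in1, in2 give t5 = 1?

3

t5 = t4 ∧ t2 must be 1, so both t4 = 1 and t2 = 1.
t4 = in1 ⊽ t3 must be 1, so both in1 = 0 and t3 = 0.
Enumerating the 8 input combinations, 3 give t5 = 1 and 5 give t5 = 0.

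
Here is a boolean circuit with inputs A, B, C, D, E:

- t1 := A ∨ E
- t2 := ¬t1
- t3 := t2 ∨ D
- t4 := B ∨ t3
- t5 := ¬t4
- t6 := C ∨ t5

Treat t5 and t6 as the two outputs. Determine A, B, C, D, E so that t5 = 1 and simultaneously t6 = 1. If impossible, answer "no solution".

A=1 B=0 C=1 D=0 E=0

Check with A=1 B=0 C=1 D=0 E=0:
t1 = A ∨ E = 1 ∨ 0 = 1
t2 = ¬t1 = ¬1 = 0
t3 = t2 ∨ D = 0 ∨ 0 = 0
t4 = B ∨ t3 = 0 ∨ 0 = 0
t5 = ¬t4 = ¬0 = 1
t6 = C ∨ t5 = 1 ∨ 1 = 1
So t5 = 1 and t6 = 1.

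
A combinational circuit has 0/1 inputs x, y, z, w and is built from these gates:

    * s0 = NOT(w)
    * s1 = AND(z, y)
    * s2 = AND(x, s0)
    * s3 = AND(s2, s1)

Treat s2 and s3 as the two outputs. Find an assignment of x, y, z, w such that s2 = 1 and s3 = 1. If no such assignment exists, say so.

Check with x=1, y=1, z=1, w=0:
s0 = NOT(w) = NOT 0 = 1
s1 = AND(z, y) = AND(1, 1) = 1
s2 = AND(x, s0) = AND(1, 1) = 1
s3 = AND(s2, s1) = AND(1, 1) = 1
So s2 = 1 and s3 = 1.

x=1, y=1, z=1, w=0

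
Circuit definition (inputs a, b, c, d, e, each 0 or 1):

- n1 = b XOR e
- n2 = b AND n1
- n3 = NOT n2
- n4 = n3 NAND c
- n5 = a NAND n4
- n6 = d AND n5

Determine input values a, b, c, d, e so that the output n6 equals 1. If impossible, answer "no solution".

a=0, b=0, c=0, d=1, e=0

n6 = d AND n5 must be 1, so both d = 1 and n5 = 1.
Check with a=0, b=0, c=0, d=1, e=0:
n1 = b XOR e = 0 XOR 0 = 0
n2 = b AND n1 = 0 AND 0 = 0
n3 = NOT n2 = NOT 0 = 1
n4 = n3 NAND c = 1 NAND 0 = 1
n5 = a NAND n4 = 0 NAND 1 = 1
n6 = d AND n5 = 1 AND 1 = 1
So n6 = 1 as required.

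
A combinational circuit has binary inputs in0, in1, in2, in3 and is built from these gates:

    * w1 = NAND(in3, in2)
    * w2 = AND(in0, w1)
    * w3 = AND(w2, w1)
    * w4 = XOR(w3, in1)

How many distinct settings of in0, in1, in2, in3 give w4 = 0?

w4 = XOR(w3, in1) must be 0, so w3 and in1 are equal.
Enumerating the 16 input combinations, 8 give w4 = 0 and 8 give w4 = 1.

8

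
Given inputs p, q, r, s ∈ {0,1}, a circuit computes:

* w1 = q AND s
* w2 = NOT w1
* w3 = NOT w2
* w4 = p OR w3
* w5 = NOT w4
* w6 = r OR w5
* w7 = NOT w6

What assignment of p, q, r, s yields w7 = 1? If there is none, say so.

w7 = NOT w6 must be 1, so w6 = 0.
w6 = r OR w5 must be 0, so both r = 0 and w5 = 0.
Check with p=1 q=0 r=0 s=0:
w1 = q AND s = 0 AND 0 = 0
w2 = NOT w1 = NOT 0 = 1
w3 = NOT w2 = NOT 1 = 0
w4 = p OR w3 = 1 OR 0 = 1
w5 = NOT w4 = NOT 1 = 0
w6 = r OR w5 = 0 OR 0 = 0
w7 = NOT w6 = NOT 0 = 1
So w7 = 1 as required.

p=1 q=0 r=0 s=0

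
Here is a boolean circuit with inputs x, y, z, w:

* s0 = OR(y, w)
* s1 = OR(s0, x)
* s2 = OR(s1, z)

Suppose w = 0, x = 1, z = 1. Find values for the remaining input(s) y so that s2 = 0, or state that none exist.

no solution exists

With w = 0, x = 1, z = 1 fixed, none of the 2 settings of y give s2 = 0.
For example, with y=0:
s0 = OR(y, w) = OR(0, 0) = 0
s1 = OR(s0, x) = OR(0, 1) = 1
s2 = OR(s1, z) = OR(1, 1) = 1
giving s2 = 1 ≠ 0.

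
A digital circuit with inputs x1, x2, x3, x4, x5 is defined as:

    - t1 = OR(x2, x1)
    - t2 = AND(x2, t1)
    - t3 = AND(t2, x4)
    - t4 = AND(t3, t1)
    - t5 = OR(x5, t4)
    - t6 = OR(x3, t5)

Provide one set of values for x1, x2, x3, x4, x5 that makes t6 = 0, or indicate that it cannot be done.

Check with x1=1, x2=1, x3=0, x4=0, x5=0:
t1 = OR(x2, x1) = OR(1, 1) = 1
t2 = AND(x2, t1) = AND(1, 1) = 1
t3 = AND(t2, x4) = AND(1, 0) = 0
t4 = AND(t3, t1) = AND(0, 1) = 0
t5 = OR(x5, t4) = OR(0, 0) = 0
t6 = OR(x3, t5) = OR(0, 0) = 0
So t6 = 0 as required.

x1=1, x2=1, x3=0, x4=0, x5=0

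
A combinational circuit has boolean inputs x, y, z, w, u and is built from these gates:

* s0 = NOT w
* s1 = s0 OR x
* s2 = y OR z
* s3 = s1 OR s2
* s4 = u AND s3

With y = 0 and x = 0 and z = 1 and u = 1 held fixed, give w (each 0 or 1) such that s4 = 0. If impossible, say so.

With y = 0 and x = 0 and z = 1 and u = 1 fixed, none of the 2 settings of w give s4 = 0.
For example, with w=1:
s0 = NOT w = NOT 1 = 0
s1 = s0 OR x = 0 OR 0 = 0
s2 = y OR z = 0 OR 1 = 1
s3 = s1 OR s2 = 0 OR 1 = 1
s4 = u AND s3 = 1 AND 1 = 1
giving s4 = 1 ≠ 0.

no solution exists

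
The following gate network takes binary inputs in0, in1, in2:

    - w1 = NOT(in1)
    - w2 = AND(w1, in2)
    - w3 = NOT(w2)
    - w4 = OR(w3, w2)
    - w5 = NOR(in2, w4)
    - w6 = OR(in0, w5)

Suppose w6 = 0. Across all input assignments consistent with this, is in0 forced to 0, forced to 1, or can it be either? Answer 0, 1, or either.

0

w6 = OR(in0, w5) must be 0, so both in0 = 0 and w5 = 0.
w5 = NOR(in2, w4) must be 0, so at least one of in2, w4 is 1.
Every assignment with w6 = 0 has in0 = 0; there are 4 such assignment(s).
  in0=0, in1=0, in2=0
  in0=0, in1=0, in2=1
  in0=0, in1=1, in2=0
  in0=0, in1=1, in2=1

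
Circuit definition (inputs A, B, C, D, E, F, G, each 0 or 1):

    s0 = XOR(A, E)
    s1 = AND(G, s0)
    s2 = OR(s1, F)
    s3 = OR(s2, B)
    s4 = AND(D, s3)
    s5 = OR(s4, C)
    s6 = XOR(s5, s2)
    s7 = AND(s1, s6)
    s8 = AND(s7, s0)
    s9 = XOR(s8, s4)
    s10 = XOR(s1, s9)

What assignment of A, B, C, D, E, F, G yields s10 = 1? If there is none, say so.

A=1, B=0, C=1, D=1, E=0, F=1, G=0

s10 = XOR(s1, s9) must be 1, so s1 and s9 differ.
Check with A=1, B=0, C=1, D=1, E=0, F=1, G=0:
s0 = XOR(A, E) = XOR(1, 0) = 1
s1 = AND(G, s0) = AND(0, 1) = 0
s2 = OR(s1, F) = OR(0, 1) = 1
s3 = OR(s2, B) = OR(1, 0) = 1
s4 = AND(D, s3) = AND(1, 1) = 1
s5 = OR(s4, C) = OR(1, 1) = 1
s6 = XOR(s5, s2) = XOR(1, 1) = 0
s7 = AND(s1, s6) = AND(0, 0) = 0
s8 = AND(s7, s0) = AND(0, 1) = 0
s9 = XOR(s8, s4) = XOR(0, 1) = 1
s10 = XOR(s1, s9) = XOR(0, 1) = 1
So s10 = 1 as required.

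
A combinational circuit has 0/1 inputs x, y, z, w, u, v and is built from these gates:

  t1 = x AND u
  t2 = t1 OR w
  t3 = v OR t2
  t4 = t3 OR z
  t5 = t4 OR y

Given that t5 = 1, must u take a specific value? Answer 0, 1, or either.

either

Both values of u occur among assignments with t5 = 1:
  u=0: x=0, y=0, z=0, w=0, u=0, v=1
  u=1: x=0, y=0, z=0, w=0, u=1, v=1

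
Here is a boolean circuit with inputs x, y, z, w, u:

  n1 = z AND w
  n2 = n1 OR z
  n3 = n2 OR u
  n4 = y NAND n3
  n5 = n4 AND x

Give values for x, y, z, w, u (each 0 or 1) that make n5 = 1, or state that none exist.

x=1 y=0 z=1 w=1 u=1

n5 = n4 AND x must be 1, so both n4 = 1 and x = 1.
Check with x=1 y=0 z=1 w=1 u=1:
n1 = z AND w = 1 AND 1 = 1
n2 = n1 OR z = 1 OR 1 = 1
n3 = n2 OR u = 1 OR 1 = 1
n4 = y NAND n3 = 0 NAND 1 = 1
n5 = n4 AND x = 1 AND 1 = 1
So n5 = 1 as required.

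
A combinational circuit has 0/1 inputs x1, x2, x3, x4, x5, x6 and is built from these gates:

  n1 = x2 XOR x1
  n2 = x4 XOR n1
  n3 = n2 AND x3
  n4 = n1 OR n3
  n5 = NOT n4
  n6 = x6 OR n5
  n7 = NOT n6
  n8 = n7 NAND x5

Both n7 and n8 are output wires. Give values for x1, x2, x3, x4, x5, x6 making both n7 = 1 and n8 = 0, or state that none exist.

x1=1, x2=0, x3=1, x4=0, x5=1, x6=0

Check with x1=1, x2=0, x3=1, x4=0, x5=1, x6=0:
n1 = x2 XOR x1 = 0 XOR 1 = 1
n2 = x4 XOR n1 = 0 XOR 1 = 1
n3 = n2 AND x3 = 1 AND 1 = 1
n4 = n1 OR n3 = 1 OR 1 = 1
n5 = NOT n4 = NOT 1 = 0
n6 = x6 OR n5 = 0 OR 0 = 0
n7 = NOT n6 = NOT 0 = 1
n8 = n7 NAND x5 = 1 NAND 1 = 0
So n7 = 1 and n8 = 0.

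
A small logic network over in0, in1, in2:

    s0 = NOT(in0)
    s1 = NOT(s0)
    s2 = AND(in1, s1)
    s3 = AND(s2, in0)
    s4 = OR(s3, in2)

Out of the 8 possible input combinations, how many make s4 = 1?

s4 = OR(s3, in2) must be 1, so at least one of s3, in2 is 1.
Enumerating the 8 input combinations, 5 give s4 = 1 and 3 give s4 = 0.

5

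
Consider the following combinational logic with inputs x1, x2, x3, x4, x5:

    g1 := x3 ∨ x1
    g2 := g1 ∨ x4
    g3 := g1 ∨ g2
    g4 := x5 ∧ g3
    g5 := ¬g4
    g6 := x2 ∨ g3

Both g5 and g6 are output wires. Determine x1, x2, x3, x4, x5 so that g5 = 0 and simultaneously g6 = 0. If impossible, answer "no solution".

no solution exists

Across all 32 input combinations, none give both g5 = 0 and g6 = 0.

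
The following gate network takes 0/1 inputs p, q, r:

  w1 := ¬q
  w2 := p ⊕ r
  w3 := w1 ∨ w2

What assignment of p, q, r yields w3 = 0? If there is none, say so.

w3 = w1 ∨ w2 must be 0, so both w1 = 0 and w2 = 0.
w1 = ¬q must be 0, so q = 1.
w2 = p ⊕ r must be 0, so p and r are equal.
Check with p=0, q=1, r=0:
w1 = ¬q = ¬1 = 0
w2 = p ⊕ r = 0 ⊕ 0 = 0
w3 = w1 ∨ w2 = 0 ∨ 0 = 0
So w3 = 0 as required.

p=0, q=1, r=0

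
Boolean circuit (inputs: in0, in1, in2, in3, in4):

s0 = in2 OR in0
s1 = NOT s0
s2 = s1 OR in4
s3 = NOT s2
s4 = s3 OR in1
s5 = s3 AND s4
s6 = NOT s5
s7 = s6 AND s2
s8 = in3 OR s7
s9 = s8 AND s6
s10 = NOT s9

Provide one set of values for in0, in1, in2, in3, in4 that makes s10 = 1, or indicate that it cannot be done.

Check with in0=1, in1=0, in2=0, in3=1, in4=0:
s0 = in2 OR in0 = 0 OR 1 = 1
s1 = NOT s0 = NOT 1 = 0
s2 = s1 OR in4 = 0 OR 0 = 0
s3 = NOT s2 = NOT 0 = 1
s4 = s3 OR in1 = 1 OR 0 = 1
s5 = s3 AND s4 = 1 AND 1 = 1
s6 = NOT s5 = NOT 1 = 0
s7 = s6 AND s2 = 0 AND 0 = 0
s8 = in3 OR s7 = 1 OR 0 = 1
s9 = s8 AND s6 = 1 AND 0 = 0
s10 = NOT s9 = NOT 0 = 1
So s10 = 1 as required.

in0=1, in1=0, in2=0, in3=1, in4=0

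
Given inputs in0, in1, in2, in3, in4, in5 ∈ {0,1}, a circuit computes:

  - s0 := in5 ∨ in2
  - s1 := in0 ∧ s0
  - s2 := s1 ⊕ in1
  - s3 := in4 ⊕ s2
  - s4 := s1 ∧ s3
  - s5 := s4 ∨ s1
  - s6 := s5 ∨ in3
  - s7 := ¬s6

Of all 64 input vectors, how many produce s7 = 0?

44

s7 = ¬s6 must be 0, so s6 = 1.
s6 = s5 ∨ in3 must be 1, so at least one of s5, in3 is 1.
Enumerating the 64 input combinations, 44 give s7 = 0 and 20 give s7 = 1.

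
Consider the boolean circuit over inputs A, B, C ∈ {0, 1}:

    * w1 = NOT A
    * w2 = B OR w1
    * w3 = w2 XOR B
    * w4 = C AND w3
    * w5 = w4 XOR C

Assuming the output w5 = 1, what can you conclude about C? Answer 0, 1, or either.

1

w5 = w4 XOR C must be 1, so w4 and C differ.
Every assignment with w5 = 1 has C = 1; there are 3 such assignment(s).
  A=0, B=1, C=1
  A=1, B=0, C=1
  A=1, B=1, C=1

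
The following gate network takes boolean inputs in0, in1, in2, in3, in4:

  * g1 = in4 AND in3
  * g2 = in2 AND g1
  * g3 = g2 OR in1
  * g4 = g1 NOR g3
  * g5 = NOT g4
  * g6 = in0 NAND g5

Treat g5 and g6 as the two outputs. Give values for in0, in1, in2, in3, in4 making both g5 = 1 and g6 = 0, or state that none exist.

in0=1 in1=0 in2=1 in3=1 in4=1

Check with in0=1 in1=0 in2=1 in3=1 in4=1:
g1 = in4 AND in3 = 1 AND 1 = 1
g2 = in2 AND g1 = 1 AND 1 = 1
g3 = g2 OR in1 = 1 OR 0 = 1
g4 = g1 NOR g3 = 1 NOR 1 = 0
g5 = NOT g4 = NOT 0 = 1
g6 = in0 NAND g5 = 1 NAND 1 = 0
So g5 = 1 and g6 = 0.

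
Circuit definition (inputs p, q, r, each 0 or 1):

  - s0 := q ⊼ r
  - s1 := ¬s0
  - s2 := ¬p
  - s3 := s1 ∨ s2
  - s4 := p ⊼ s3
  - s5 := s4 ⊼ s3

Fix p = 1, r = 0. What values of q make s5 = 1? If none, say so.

q=0

Check with p = 1, r = 0 and q=0:
s0 = q ⊼ r = 0 ⊼ 0 = 1
s1 = ¬s0 = ¬1 = 0
s2 = ¬p = ¬1 = 0
s3 = s1 ∨ s2 = 0 ∨ 0 = 0
s4 = p ⊼ s3 = 1 ⊼ 0 = 1
s5 = s4 ⊼ s3 = 1 ⊼ 0 = 1
So s5 = 1.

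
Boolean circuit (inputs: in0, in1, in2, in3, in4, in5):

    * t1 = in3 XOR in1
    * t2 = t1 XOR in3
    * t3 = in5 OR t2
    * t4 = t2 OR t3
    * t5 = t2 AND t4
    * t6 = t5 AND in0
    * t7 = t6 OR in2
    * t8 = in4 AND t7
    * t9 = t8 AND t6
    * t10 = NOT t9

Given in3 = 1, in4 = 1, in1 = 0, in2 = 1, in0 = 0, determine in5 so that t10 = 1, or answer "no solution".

Check with in3 = 1, in4 = 1, in1 = 0, in2 = 1, in0 = 0 and in5=0:
t1 = in3 XOR in1 = 1 XOR 0 = 1
t2 = t1 XOR in3 = 1 XOR 1 = 0
t3 = in5 OR t2 = 0 OR 0 = 0
t4 = t2 OR t3 = 0 OR 0 = 0
t5 = t2 AND t4 = 0 AND 0 = 0
t6 = t5 AND in0 = 0 AND 0 = 0
t7 = t6 OR in2 = 0 OR 1 = 1
t8 = in4 AND t7 = 1 AND 1 = 1
t9 = t8 AND t6 = 1 AND 0 = 0
t10 = NOT t9 = NOT 0 = 1
So t10 = 1.

in5=0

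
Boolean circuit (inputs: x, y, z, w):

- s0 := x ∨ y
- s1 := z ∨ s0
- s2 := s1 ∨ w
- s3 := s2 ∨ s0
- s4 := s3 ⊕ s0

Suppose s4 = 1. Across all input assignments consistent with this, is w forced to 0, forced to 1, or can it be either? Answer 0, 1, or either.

either

Both values of w occur among assignments with s4 = 1:
  w=0: x=0, y=0, z=1, w=0
  w=1: x=0, y=0, z=0, w=1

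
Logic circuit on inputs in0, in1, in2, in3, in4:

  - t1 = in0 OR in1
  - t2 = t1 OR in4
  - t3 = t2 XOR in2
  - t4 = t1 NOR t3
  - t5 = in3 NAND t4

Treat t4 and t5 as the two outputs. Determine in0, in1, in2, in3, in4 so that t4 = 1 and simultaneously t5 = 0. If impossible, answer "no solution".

in0=0, in1=0, in2=0, in3=1, in4=0

Check with in0=0, in1=0, in2=0, in3=1, in4=0:
t1 = in0 OR in1 = 0 OR 0 = 0
t2 = t1 OR in4 = 0 OR 0 = 0
t3 = t2 XOR in2 = 0 XOR 0 = 0
t4 = t1 NOR t3 = 0 NOR 0 = 1
t5 = in3 NAND t4 = 1 NAND 1 = 0
So t4 = 1 and t5 = 0.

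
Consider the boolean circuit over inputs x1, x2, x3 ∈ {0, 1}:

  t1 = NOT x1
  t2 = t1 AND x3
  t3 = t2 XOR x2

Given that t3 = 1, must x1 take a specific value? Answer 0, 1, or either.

either

Both values of x1 occur among assignments with t3 = 1:
  x1=0: x1=0, x2=0, x3=1
  x1=1: x1=1, x2=1, x3=0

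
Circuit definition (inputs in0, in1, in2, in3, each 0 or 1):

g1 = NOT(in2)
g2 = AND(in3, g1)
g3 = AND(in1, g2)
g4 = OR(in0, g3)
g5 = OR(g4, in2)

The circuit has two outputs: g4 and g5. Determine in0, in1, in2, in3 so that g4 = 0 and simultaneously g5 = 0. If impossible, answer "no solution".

Check with in0=0, in1=1, in2=0, in3=0:
g1 = NOT(in2) = NOT 0 = 1
g2 = AND(in3, g1) = AND(0, 1) = 0
g3 = AND(in1, g2) = AND(1, 0) = 0
g4 = OR(in0, g3) = OR(0, 0) = 0
g5 = OR(g4, in2) = OR(0, 0) = 0
So g4 = 0 and g5 = 0.

in0=0, in1=1, in2=0, in3=0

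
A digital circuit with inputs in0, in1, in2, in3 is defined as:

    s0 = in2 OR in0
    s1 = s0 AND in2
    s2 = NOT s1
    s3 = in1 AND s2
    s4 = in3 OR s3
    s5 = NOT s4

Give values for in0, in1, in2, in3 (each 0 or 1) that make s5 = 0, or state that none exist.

in0=0, in1=1, in2=0, in3=0

s5 = NOT s4 must be 0, so s4 = 1.
Check with in0=0, in1=1, in2=0, in3=0:
s0 = in2 OR in0 = 0 OR 0 = 0
s1 = s0 AND in2 = 0 AND 0 = 0
s2 = NOT s1 = NOT 0 = 1
s3 = in1 AND s2 = 1 AND 1 = 1
s4 = in3 OR s3 = 0 OR 1 = 1
s5 = NOT s4 = NOT 1 = 0
So s5 = 0 as required.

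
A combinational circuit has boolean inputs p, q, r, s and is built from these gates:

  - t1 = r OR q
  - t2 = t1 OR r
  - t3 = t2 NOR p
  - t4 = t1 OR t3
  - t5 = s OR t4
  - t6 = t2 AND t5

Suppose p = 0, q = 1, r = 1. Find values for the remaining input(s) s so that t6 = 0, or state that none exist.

no solution exists

With p = 0, q = 1, r = 1 fixed, none of the 2 settings of s give t6 = 0.
For example, with s=0:
t1 = r OR q = 1 OR 1 = 1
t2 = t1 OR r = 1 OR 1 = 1
t3 = t2 NOR p = 1 NOR 0 = 0
t4 = t1 OR t3 = 1 OR 0 = 1
t5 = s OR t4 = 0 OR 1 = 1
t6 = t2 AND t5 = 1 AND 1 = 1
giving t6 = 1 ≠ 0.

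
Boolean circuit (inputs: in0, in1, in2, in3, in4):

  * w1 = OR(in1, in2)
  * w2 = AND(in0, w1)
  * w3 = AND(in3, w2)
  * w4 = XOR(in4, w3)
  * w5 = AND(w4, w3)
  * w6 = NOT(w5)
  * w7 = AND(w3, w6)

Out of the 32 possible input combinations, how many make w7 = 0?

w7 = AND(w3, w6) must be 0, so at least one of w3, w6 is 0.
Enumerating the 32 input combinations, 29 give w7 = 0 and 3 give w7 = 1.

29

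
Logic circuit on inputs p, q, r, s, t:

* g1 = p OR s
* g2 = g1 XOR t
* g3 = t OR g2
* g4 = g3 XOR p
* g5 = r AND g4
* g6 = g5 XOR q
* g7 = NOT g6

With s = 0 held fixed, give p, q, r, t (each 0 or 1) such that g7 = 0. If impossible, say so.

p=1, q=1, r=0, t=1

g7 = NOT g6 must be 0, so g6 = 1.
Check with s = 0 and p=1, q=1, r=0, t=1:
g1 = p OR s = 1 OR 0 = 1
g2 = g1 XOR t = 1 XOR 1 = 0
g3 = t OR g2 = 1 OR 0 = 1
g4 = g3 XOR p = 1 XOR 1 = 0
g5 = r AND g4 = 0 AND 0 = 0
g6 = g5 XOR q = 0 XOR 1 = 1
g7 = NOT g6 = NOT 1 = 0
So g7 = 0.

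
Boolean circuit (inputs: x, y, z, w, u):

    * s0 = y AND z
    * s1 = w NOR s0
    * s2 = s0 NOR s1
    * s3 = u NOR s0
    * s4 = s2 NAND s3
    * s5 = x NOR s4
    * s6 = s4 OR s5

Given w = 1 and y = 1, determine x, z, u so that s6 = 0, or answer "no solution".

x=1, z=0, u=0

s6 = s4 OR s5 must be 0, so both s4 = 0 and s5 = 0.
Check with w = 1 and y = 1 and x=1, z=0, u=0:
s0 = y AND z = 1 AND 0 = 0
s1 = w NOR s0 = 1 NOR 0 = 0
s2 = s0 NOR s1 = 0 NOR 0 = 1
s3 = u NOR s0 = 0 NOR 0 = 1
s4 = s2 NAND s3 = 1 NAND 1 = 0
s5 = x NOR s4 = 1 NOR 0 = 0
s6 = s4 OR s5 = 0 OR 0 = 0
So s6 = 0.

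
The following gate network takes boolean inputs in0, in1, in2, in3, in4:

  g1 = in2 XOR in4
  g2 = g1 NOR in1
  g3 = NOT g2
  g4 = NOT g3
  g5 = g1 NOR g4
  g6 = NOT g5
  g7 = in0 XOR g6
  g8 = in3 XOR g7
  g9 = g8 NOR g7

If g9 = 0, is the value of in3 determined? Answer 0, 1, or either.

either

Both values of in3 occur among assignments with g9 = 0:
  in3=0: in0=0, in1=0, in2=0, in3=0, in4=0
  in3=1: in0=0, in1=0, in2=0, in3=1, in4=0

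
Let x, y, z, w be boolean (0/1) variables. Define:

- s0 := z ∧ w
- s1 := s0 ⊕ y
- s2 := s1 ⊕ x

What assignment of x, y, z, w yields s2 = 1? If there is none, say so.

x=0 y=0 z=1 w=1

Check with x=0 y=0 z=1 w=1:
s0 = z ∧ w = 1 ∧ 1 = 1
s1 = s0 ⊕ y = 1 ⊕ 0 = 1
s2 = s1 ⊕ x = 1 ⊕ 0 = 1
So s2 = 1 as required.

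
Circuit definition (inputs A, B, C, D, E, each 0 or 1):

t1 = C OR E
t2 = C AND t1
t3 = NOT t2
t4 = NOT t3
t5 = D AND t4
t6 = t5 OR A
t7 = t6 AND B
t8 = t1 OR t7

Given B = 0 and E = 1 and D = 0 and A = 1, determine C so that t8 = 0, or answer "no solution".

With B = 0 and E = 1 and D = 0 and A = 1 fixed, none of the 2 settings of C give t8 = 0.
For example, with C=1:
t1 = C OR E = 1 OR 1 = 1
t2 = C AND t1 = 1 AND 1 = 1
t3 = NOT t2 = NOT 1 = 0
t4 = NOT t3 = NOT 0 = 1
t5 = D AND t4 = 0 AND 1 = 0
t6 = t5 OR A = 0 OR 1 = 1
t7 = t6 AND B = 1 AND 0 = 0
t8 = t1 OR t7 = 1 OR 0 = 1
giving t8 = 1 ≠ 0.

no solution exists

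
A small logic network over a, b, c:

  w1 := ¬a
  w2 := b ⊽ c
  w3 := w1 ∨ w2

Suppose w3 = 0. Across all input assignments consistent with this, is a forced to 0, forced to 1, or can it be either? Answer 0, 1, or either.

1

w3 = w1 ∨ w2 must be 0, so both w1 = 0 and w2 = 0.
Every assignment with w3 = 0 has a = 1; there are 3 such assignment(s).
  a=1, b=0, c=1
  a=1, b=1, c=0
  a=1, b=1, c=1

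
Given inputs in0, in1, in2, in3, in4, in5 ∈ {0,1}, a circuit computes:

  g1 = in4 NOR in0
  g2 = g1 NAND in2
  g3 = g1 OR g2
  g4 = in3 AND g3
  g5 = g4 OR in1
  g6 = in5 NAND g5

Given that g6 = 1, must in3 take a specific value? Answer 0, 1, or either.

Both values of in3 occur among assignments with g6 = 1:
  in3=0: in0=0, in1=0, in2=0, in3=0, in4=0, in5=0
  in3=1: in0=0, in1=0, in2=0, in3=1, in4=0, in5=0

either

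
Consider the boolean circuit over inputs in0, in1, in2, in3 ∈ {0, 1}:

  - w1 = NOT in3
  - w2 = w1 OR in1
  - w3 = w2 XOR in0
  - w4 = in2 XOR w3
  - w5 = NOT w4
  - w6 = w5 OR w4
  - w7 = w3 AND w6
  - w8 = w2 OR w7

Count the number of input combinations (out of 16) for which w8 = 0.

2

w8 = w2 OR w7 must be 0, so both w2 = 0 and w7 = 0.
w2 = w1 OR in1 must be 0, so both w1 = 0 and in1 = 0.
w7 = w3 AND w6 must be 0, so at least one of w3, w6 is 0.
Satisfying assignments:
  in0=0, in1=0, in2=0, in3=1
  in0=0, in1=0, in2=1, in3=1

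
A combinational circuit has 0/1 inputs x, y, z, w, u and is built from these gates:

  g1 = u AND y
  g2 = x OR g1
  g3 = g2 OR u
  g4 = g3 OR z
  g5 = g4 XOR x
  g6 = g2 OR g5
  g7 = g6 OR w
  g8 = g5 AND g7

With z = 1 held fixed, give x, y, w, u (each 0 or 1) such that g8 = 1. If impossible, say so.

x=0 y=1 w=1 u=0

g8 = g5 AND g7 must be 1, so both g5 = 1 and g7 = 1.
g5 = g4 XOR x must be 1, so g4 and x differ.
Check with z = 1 and x=0, y=1, w=1, u=0:
g1 = u AND y = 0 AND 1 = 0
g2 = x OR g1 = 0 OR 0 = 0
g3 = g2 OR u = 0 OR 0 = 0
g4 = g3 OR z = 0 OR 1 = 1
g5 = g4 XOR x = 1 XOR 0 = 1
g6 = g2 OR g5 = 0 OR 1 = 1
g7 = g6 OR w = 1 OR 1 = 1
g8 = g5 AND g7 = 1 AND 1 = 1
So g8 = 1.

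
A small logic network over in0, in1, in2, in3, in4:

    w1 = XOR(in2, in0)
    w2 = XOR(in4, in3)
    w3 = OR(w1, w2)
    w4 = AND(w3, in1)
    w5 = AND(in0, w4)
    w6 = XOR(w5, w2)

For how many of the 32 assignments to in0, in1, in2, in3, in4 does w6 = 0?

18

w6 = XOR(w5, w2) must be 0, so w5 and w2 are equal.
Enumerating the 32 input combinations, 18 give w6 = 0 and 14 give w6 = 1.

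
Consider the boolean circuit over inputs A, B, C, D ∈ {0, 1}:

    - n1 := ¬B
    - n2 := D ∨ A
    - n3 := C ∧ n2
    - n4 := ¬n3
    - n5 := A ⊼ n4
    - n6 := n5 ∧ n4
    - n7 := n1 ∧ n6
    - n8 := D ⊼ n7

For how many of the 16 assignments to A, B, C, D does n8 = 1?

n8 = D ⊼ n7 must be 1, so at least one of D, n7 is 0.
Enumerating the 16 input combinations, 15 give n8 = 1 and 1 give n8 = 0.

15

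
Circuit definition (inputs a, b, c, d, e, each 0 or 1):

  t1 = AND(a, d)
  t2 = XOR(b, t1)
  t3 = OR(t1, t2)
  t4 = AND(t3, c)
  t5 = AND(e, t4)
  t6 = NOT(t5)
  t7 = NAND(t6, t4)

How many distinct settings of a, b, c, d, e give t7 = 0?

5

t7 = NAND(t6, t4) must be 0, so both t6 = 1 and t4 = 1.
t6 = NOT(t5) must be 1, so t5 = 0.
t4 = AND(t3, c) must be 1, so both t3 = 1 and c = 1.
Satisfying assignments:
  a=0, b=1, c=1, d=0, e=0
  a=0, b=1, c=1, d=1, e=0
  a=1, b=0, c=1, d=1, e=0
  a=1, b=1, c=1, d=0, e=0
  a=1, b=1, c=1, d=1, e=0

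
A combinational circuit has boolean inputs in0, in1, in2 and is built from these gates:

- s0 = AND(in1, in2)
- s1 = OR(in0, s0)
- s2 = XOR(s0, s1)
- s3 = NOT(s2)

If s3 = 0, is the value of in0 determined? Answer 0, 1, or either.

s3 = NOT(s2) must be 0, so s2 = 1.
Every assignment with s3 = 0 has in0 = 1; there are 3 such assignment(s).
  in0=1, in1=0, in2=0
  in0=1, in1=0, in2=1
  in0=1, in1=1, in2=0

1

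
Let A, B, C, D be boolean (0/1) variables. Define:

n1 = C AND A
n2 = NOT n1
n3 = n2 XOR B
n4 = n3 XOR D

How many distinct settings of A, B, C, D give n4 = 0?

8

n4 = n3 XOR D must be 0, so n3 and D are equal.
Enumerating the 16 input combinations, 8 give n4 = 0 and 8 give n4 = 1.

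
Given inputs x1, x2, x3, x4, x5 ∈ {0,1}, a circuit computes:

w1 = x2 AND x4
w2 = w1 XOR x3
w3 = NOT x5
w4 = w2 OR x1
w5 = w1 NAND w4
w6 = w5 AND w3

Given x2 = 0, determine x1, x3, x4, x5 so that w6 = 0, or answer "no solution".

x1=0 x3=0 x4=1 x5=1

Check with x2 = 0 and x1=0, x3=0, x4=1, x5=1:
w1 = x2 AND x4 = 0 AND 1 = 0
w2 = w1 XOR x3 = 0 XOR 0 = 0
w3 = NOT x5 = NOT 1 = 0
w4 = w2 OR x1 = 0 OR 0 = 0
w5 = w1 NAND w4 = 0 NAND 0 = 1
w6 = w5 AND w3 = 1 AND 0 = 0
So w6 = 0.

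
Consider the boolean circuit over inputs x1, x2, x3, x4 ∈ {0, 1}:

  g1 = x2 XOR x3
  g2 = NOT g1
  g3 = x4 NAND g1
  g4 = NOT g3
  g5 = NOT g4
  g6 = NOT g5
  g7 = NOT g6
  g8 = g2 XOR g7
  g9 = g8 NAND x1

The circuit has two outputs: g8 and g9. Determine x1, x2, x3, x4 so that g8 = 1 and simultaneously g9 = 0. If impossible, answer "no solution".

x1=1, x2=0, x3=1, x4=0

Check with x1=1, x2=0, x3=1, x4=0:
g1 = x2 XOR x3 = 0 XOR 1 = 1
g2 = NOT g1 = NOT 1 = 0
g3 = x4 NAND g1 = 0 NAND 1 = 1
g4 = NOT g3 = NOT 1 = 0
g5 = NOT g4 = NOT 0 = 1
g6 = NOT g5 = NOT 1 = 0
g7 = NOT g6 = NOT 0 = 1
g8 = g2 XOR g7 = 0 XOR 1 = 1
g9 = g8 NAND x1 = 1 NAND 1 = 0
So g8 = 1 and g9 = 0.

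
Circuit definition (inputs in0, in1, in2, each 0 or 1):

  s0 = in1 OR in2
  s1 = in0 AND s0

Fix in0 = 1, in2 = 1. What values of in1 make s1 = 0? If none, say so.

With in0 = 1, in2 = 1 fixed, none of the 2 settings of in1 give s1 = 0.
For example, with in1=0:
s0 = in1 OR in2 = 0 OR 1 = 1
s1 = in0 AND s0 = 1 AND 1 = 1
giving s1 = 1 ≠ 0.

no solution exists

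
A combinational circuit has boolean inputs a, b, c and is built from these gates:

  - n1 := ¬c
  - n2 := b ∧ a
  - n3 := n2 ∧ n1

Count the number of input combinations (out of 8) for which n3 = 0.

n3 = n2 ∧ n1 must be 0, so at least one of n2, n1 is 0.
Enumerating the 8 input combinations, 7 give n3 = 0 and 1 give n3 = 1.

7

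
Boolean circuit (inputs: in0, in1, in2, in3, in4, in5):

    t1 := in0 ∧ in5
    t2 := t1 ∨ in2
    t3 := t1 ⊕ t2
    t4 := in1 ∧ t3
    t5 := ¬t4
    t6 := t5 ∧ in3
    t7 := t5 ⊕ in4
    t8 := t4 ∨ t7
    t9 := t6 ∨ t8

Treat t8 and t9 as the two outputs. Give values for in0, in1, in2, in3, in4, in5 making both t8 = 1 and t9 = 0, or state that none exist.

no solution exists

Across all 64 input combinations, none give both t8 = 1 and t9 = 0.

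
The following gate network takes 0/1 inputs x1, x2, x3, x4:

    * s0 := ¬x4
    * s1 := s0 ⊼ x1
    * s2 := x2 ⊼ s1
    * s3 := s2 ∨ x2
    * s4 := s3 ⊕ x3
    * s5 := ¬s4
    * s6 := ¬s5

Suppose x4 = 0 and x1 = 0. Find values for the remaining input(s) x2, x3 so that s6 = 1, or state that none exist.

x2=0, x3=0

s6 = ¬s5 must be 1, so s5 = 0.
Check with x4 = 0 and x1 = 0 and x2=0, x3=0:
s0 = ¬x4 = ¬0 = 1
s1 = s0 ⊼ x1 = 1 ⊼ 0 = 1
s2 = x2 ⊼ s1 = 0 ⊼ 1 = 1
s3 = s2 ∨ x2 = 1 ∨ 0 = 1
s4 = s3 ⊕ x3 = 1 ⊕ 0 = 1
s5 = ¬s4 = ¬1 = 0
s6 = ¬s5 = ¬0 = 1
So s6 = 1.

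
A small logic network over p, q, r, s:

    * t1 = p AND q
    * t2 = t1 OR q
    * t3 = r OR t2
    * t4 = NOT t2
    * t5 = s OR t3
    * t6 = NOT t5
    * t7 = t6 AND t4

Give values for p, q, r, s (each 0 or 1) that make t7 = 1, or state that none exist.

t7 = t6 AND t4 must be 1, so both t6 = 1 and t4 = 1.
Check with p=1 q=0 r=0 s=0:
t1 = p AND q = 1 AND 0 = 0
t2 = t1 OR q = 0 OR 0 = 0
t3 = r OR t2 = 0 OR 0 = 0
t4 = NOT t2 = NOT 0 = 1
t5 = s OR t3 = 0 OR 0 = 0
t6 = NOT t5 = NOT 0 = 1
t7 = t6 AND t4 = 1 AND 1 = 1
So t7 = 1 as required.

p=1 q=0 r=0 s=0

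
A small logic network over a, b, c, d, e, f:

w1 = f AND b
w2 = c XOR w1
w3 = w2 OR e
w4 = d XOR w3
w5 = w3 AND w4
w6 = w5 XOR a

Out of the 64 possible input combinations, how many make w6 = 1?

32

w6 = w5 XOR a must be 1, so w5 and a differ.
Enumerating the 64 input combinations, 32 give w6 = 1 and 32 give w6 = 0.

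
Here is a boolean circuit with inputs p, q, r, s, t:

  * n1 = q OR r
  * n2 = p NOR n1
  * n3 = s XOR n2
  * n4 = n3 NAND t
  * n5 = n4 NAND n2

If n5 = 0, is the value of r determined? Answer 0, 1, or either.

n5 = n4 NAND n2 must be 0, so both n4 = 1 and n2 = 1.
n4 = n3 NAND t must be 1, so at least one of n3, t is 0.
n2 = p NOR n1 must be 1, so both p = 0 and n1 = 0.
Every assignment with n5 = 0 has r = 0; there are 3 such assignment(s).
  p=0, q=0, r=0, s=0, t=0
  p=0, q=0, r=0, s=1, t=0
  p=0, q=0, r=0, s=1, t=1

0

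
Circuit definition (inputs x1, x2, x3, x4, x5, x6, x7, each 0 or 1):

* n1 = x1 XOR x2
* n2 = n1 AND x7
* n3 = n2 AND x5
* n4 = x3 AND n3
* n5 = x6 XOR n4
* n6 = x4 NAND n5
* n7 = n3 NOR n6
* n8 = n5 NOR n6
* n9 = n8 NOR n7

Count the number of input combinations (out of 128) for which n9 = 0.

28

n9 = n8 NOR n7 must be 0, so at least one of n8, n7 is 1.
Enumerating the 128 input combinations, 28 give n9 = 0 and 100 give n9 = 1.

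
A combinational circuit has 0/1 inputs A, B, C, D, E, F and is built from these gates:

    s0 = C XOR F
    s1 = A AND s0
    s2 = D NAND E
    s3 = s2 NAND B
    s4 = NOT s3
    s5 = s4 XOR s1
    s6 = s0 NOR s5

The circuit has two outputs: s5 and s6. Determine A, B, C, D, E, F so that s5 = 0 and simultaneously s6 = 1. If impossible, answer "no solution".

Check with A=0 B=1 C=0 D=1 E=1 F=0:
s0 = C XOR F = 0 XOR 0 = 0
s1 = A AND s0 = 0 AND 0 = 0
s2 = D NAND E = 1 NAND 1 = 0
s3 = s2 NAND B = 0 NAND 1 = 1
s4 = NOT s3 = NOT 1 = 0
s5 = s4 XOR s1 = 0 XOR 0 = 0
s6 = s0 NOR s5 = 0 NOR 0 = 1
So s5 = 0 and s6 = 1.

A=0 B=1 C=0 D=1 E=1 F=0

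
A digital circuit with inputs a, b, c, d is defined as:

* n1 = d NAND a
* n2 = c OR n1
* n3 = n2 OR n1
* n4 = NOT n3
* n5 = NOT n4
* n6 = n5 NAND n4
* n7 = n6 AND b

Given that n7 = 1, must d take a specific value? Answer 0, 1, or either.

either

Both values of d occur among assignments with n7 = 1:
  d=0: a=0, b=1, c=0, d=0
  d=1: a=0, b=1, c=0, d=1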